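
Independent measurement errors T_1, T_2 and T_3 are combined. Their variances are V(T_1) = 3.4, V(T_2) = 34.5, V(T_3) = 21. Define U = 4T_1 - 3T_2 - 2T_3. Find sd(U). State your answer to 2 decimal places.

21.19

By independence, V(U) = (4)²V(T_1) + (-3)²V(T_2) + (-2)²V(T_3)
= (4)²·3.4 + (-3)²·34.5 + (-2)²·21 = 448.9
sd(U) = √448.9 ≈ 21.19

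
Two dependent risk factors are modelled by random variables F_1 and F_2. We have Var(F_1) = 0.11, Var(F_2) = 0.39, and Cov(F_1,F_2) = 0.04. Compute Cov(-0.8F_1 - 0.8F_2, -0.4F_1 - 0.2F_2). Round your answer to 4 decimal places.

0.1168

Cov(-0.8F_1 - 0.8F_2, -0.4F_1 - 0.2F_2) = (-0.8)(-0.4)Var(F_1) + (-0.8)(-0.2)Var(F_2) + [(-0.8)(-0.2) + (-0.8)(-0.4)]Cov(F_1,F_2)
= 0.32·0.11 + 0.16·0.39 + 0.48·0.04 = 0.1168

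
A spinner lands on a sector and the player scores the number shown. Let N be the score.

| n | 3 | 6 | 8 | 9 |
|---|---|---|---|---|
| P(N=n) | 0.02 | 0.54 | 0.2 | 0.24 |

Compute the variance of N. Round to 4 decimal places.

E[N] = (3)(0.02) + (6)(0.54) + (8)(0.2) + (9)(0.24) = 7.06
E[N²] = (3)²(0.02) + (6)²(0.54) + (8)²(0.2) + (9)²(0.24) = 51.86
var(N) = E[N²] − (E[N])² = 51.86 − (7.06)² = 2.0164

2.0164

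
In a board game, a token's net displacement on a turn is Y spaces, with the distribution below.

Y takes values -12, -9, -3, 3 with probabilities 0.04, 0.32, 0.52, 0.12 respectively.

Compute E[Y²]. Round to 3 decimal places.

37.440

E[Y²] = (-12)²(0.04) + (-9)²(0.32) + (-3)²(0.52) + (3)²(0.12) = 37.44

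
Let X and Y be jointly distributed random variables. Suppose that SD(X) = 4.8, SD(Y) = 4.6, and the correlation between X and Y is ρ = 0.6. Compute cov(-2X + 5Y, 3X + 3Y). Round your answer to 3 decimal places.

298.392

V(X) = (4.8)² = 23.04;  V(Y) = (4.6)² = 21.16
cov(X,Y) = ρ·SD(X)·SD(Y) = 0.6·4.8·4.6 = 13.248
cov(-2X + 5Y, 3X + 3Y) = (-2)(3)V(X) + (5)(3)V(Y) + [(-2)(3) + (5)(3)]cov(X,Y)
= -6·23.04 + 15·21.16 + 9·13.248 = 298.392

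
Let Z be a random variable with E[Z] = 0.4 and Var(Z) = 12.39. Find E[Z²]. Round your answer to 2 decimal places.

E[Z²] = Var(Z) + (E[Z])² = 12.39 + (0.4)² = 12.55

12.55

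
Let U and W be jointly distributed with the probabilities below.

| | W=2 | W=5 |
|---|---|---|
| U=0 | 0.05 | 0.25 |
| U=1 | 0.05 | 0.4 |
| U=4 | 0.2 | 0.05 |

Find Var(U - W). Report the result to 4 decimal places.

6.7275

E[U] = 1.45,  E[W] = 4.1,  E[UW] = 4.7
Var(U) = 4.45 − (1.45)² = 2.3475;  Var(W) = 18.7 − (4.1)² = 1.89
cov(U,W) = 4.7 − (1.45)(4.1) = -1.245
Var(U - W) = (1)²·2.3475 + (-1)²·1.89 + 2·(1)·(-1)·-1.245 = 6.7275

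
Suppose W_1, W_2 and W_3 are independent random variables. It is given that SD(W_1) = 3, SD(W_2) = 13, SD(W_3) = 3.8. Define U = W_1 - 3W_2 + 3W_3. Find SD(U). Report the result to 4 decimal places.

40.7426

var(W_1) = 9, var(W_2) = 169, var(W_3) = 14.44
By independence, var(U) = (1)²var(W_1) + (-3)²var(W_2) + (3)²var(W_3)
= (1)²·9 + (-3)²·169 + (3)²·14.44 = 1659.96
SD(U) = √1659.96 ≈ 40.7426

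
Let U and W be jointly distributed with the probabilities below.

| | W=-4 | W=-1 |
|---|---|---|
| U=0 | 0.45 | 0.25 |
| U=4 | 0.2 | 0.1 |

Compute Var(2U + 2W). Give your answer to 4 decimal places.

E[U] = 1.2,  E[W] = -2.95,  E[UW] = -3.6
Var(U) = 4.8 − (1.2)² = 3.36;  Var(W) = 10.75 − (-2.95)² = 2.0475
Cov(U,W) = -3.6 − (1.2)(-2.95) = -0.06
Var(2U + 2W) = (2)²·3.36 + (2)²·2.0475 + 2·(2)·(2)·-0.06 = 21.15

21.1500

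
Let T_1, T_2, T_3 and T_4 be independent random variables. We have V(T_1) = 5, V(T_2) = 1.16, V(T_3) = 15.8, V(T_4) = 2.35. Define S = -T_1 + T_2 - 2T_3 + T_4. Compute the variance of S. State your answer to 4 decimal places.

By independence, V(S) = (-1)²V(T_1) + (1)²V(T_2) + (-2)²V(T_3) + (1)²V(T_4)
= (-1)²·5 + (1)²·1.16 + (-2)²·15.8 + (1)²·2.35 = 71.71

71.7100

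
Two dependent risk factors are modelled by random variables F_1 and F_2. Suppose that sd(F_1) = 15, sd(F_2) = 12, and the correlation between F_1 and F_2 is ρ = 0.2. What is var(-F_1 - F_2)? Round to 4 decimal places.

var(F_1) = (15)² = 225;  var(F_2) = (12)² = 144
Cov(F_1,F_2) = ρ·sd(F_1)·sd(F_2) = 0.2·15·12 = 36
var(-F_1 - F_2) = (-1)²·var(F_1) + (-1)²·var(F_2) + 2·(-1)·(-1)·Cov(F_1,F_2)
= 1·225 + 1·144 + 2·36 = 441

441.0000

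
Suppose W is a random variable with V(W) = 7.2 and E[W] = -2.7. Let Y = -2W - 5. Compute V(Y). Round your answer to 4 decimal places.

28.8000

V(-2W - 5) = (-2)²·V(W) = 4·7.2 = 28.8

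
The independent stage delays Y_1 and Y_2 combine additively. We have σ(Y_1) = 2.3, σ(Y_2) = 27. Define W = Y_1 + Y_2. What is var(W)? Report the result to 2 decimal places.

734.29

var(Y_1) = 5.29, var(Y_2) = 729
By independence, var(W) = (1)²var(Y_1) + (1)²var(Y_2)
= (1)²·5.29 + (1)²·729 = 734.29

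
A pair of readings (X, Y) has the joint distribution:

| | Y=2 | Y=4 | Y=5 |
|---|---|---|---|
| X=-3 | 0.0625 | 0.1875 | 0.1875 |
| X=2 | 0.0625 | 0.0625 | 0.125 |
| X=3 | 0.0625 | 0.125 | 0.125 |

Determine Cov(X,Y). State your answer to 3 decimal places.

E[X] = 0.125,  E[Y] = 4.0625
E[XY] = 0.3125
Cov(X,Y) = E[XY] − E[X]E[Y] = 0.3125 − (0.125)(4.0625) = -0.1953125

-0.195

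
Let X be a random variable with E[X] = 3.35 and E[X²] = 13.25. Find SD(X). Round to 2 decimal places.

Var(X) = 13.25 − (3.35)² = 2.0275
SD(X) = √2.0275 ≈ 1.42

1.42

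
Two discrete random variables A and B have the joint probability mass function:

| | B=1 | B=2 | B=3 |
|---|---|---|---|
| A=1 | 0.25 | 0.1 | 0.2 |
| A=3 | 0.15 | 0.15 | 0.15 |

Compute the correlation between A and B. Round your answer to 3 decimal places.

0.052

E[A] = 1.9,  E[B] = 1.95
E[AB] = 3.75
Cov(A,B) = E[AB] − E[A]E[B] = 3.75 − (1.9)(1.95) = 0.045
var(A) = 0.99,  var(B) = 0.7475
ρ = 0.045 / √(0.99·0.7475) ≈ 0.052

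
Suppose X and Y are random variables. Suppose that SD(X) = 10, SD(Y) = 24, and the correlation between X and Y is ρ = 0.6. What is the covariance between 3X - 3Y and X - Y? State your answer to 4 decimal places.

var(X) = (10)² = 100;  var(Y) = (24)² = 576
cov(X,Y) = ρ·SD(X)·SD(Y) = 0.6·10·24 = 144
cov(3X - 3Y, X - Y) = (3)(1)var(X) + (-3)(-1)var(Y) + [(3)(-1) + (-3)(1)]cov(X,Y)
= 3·100 + 3·576 + -6·144 = 1164

1164.0000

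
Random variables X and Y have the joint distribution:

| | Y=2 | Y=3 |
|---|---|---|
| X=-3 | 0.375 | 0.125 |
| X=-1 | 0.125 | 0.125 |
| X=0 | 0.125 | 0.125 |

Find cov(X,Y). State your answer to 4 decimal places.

E[X] = -1.75,  E[Y] = 2.375
E[XY] = -4
cov(X,Y) = E[XY] − E[X]E[Y] = -4 − (-1.75)(2.375) = 0.15625

0.1563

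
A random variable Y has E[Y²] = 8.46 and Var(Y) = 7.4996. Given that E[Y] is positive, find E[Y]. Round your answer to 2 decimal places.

(E[Y])² = E[Y²] − Var(Y) = 8.46 − 7.4996 = 0.9604
E[Y] = √0.9604 = 0.98

0.98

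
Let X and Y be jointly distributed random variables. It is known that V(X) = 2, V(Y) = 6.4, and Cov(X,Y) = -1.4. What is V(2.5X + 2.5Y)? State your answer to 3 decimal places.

V(2.5X + 2.5Y) = (2.5)²·V(X) + (2.5)²·V(Y) + 2·(2.5)·(2.5)·Cov(X,Y)
= 6.25·2 + 6.25·6.4 + 12.5·-1.4 = 35

35.000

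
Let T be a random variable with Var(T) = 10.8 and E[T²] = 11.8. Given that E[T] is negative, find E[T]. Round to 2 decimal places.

(E[T])² = E[T²] − Var(T) = 11.8 − 10.8 = 1
E[T] = −√1 = -1

-1.00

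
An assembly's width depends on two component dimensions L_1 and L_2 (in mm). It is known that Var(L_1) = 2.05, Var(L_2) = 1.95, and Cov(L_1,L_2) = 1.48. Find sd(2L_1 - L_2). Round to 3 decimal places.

Var(2L_1 - L_2) = (2)²·Var(L_1) + (-1)²·Var(L_2) + 2·(2)·(-1)·Cov(L_1,L_2)
= 4·2.05 + 1·1.95 + -4·1.48 = 4.23
sd(2L_1 - L_2) = √4.23 ≈ 2.057

2.057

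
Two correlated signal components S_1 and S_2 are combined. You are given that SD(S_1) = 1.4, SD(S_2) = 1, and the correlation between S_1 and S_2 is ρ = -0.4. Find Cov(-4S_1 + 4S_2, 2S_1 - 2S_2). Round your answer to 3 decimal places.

Var(S_1) = (1.4)² = 1.96;  Var(S_2) = (1)² = 1
Cov(S_1,S_2) = ρ·SD(S_1)·SD(S_2) = -0.4·1.4·1 = -0.56
Cov(-4S_1 + 4S_2, 2S_1 - 2S_2) = (-4)(2)Var(S_1) + (4)(-2)Var(S_2) + [(-4)(-2) + (4)(2)]Cov(S_1,S_2)
= -8·1.96 + -8·1 + 16·-0.56 = -32.64

-32.640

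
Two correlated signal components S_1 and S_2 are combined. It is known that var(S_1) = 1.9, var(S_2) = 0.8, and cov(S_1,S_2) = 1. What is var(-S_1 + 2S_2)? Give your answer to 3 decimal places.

var(-S_1 + 2S_2) = (-1)²·var(S_1) + (2)²·var(S_2) + 2·(-1)·(2)·cov(S_1,S_2)
= 1·1.9 + 4·0.8 + -4·1 = 1.1

1.100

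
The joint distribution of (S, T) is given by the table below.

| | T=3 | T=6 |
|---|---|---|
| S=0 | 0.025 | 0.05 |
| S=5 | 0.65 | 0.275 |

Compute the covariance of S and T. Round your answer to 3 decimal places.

E[S] = 4.625,  E[T] = 3.975
E[ST] = 18
cov(S,T) = E[ST] − E[S]E[T] = 18 − (4.625)(3.975) = -0.384375

-0.384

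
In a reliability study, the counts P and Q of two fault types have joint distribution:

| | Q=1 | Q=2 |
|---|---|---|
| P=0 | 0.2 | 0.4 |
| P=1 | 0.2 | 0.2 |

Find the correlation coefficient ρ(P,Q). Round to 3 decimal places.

E[P] = 0.4,  E[Q] = 1.6
E[PQ] = 0.6
Cov(P,Q) = E[PQ] − E[P]E[Q] = 0.6 − (0.4)(1.6) = -0.04
Var(P) = 0.24,  Var(Q) = 0.24
ρ = -0.04 / √(0.24·0.24) ≈ -0.167

-0.167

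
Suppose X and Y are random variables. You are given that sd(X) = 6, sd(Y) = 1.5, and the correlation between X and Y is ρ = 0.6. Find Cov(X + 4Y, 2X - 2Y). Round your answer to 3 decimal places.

var(X) = (6)² = 36;  var(Y) = (1.5)² = 2.25
Cov(X,Y) = ρ·sd(X)·sd(Y) = 0.6·6·1.5 = 5.4
Cov(X + 4Y, 2X - 2Y) = (1)(2)var(X) + (4)(-2)var(Y) + [(1)(-2) + (4)(2)]Cov(X,Y)
= 2·36 + -8·2.25 + 6·5.4 = 86.4

86.400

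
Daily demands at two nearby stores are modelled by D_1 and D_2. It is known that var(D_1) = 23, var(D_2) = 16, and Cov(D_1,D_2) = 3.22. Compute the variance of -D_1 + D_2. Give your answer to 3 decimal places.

var(-D_1 + D_2) = (-1)²·var(D_1) + (1)²·var(D_2) + 2·(-1)·(1)·Cov(D_1,D_2)
= 1·23 + 1·16 + -2·3.22 = 32.56

32.560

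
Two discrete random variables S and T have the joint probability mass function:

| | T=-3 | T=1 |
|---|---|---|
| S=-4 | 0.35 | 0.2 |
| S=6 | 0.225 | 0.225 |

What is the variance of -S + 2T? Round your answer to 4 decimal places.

E[S] = 0.5,  E[T] = -1.3,  E[ST] = 0.7
Var(S) = 25 − (0.5)² = 24.75;  Var(T) = 5.6 − (-1.3)² = 3.91
Cov(S,T) = 0.7 − (0.5)(-1.3) = 1.35
Var(-S + 2T) = (-1)²·24.75 + (2)²·3.91 + 2·(-1)·(2)·1.35 = 34.99

34.9900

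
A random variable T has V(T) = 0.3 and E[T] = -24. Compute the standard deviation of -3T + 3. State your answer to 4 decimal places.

1.6432

V(-3T + 3) = (-3)²·0.3 = 2.7
SD(-3T + 3) = √2.7 ≈ 1.6432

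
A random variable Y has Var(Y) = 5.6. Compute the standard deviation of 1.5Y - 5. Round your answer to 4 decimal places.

Var(1.5Y - 5) = (1.5)²·5.6 = 12.6
sd(1.5Y - 5) = √12.6 ≈ 3.5496

3.5496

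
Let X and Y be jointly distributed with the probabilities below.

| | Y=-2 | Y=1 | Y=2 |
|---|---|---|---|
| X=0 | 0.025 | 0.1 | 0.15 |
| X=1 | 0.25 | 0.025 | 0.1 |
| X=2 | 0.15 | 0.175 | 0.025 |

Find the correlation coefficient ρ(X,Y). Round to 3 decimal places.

E[X] = 1.075,  E[Y] = 0
E[XY] = -0.425
cov(X,Y) = E[XY] − E[X]E[Y] = -0.425 − (1.075)(0) = -0.425
var(X) = 0.619375,  var(Y) = 3.1
ρ = -0.425 / √(0.619375·3.1) ≈ -0.307

-0.307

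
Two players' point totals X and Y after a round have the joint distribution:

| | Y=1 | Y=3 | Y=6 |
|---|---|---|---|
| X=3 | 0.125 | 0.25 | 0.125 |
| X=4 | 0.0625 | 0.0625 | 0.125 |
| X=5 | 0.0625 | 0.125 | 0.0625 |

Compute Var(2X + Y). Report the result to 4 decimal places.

E[X] = 3.75,  E[Y] = 3.4375,  E[XY] = 12.9375
Var(X) = 14.75 − (3.75)² = 0.6875;  Var(Y) = 15.4375 − (3.4375)² = 3.62109375
Cov(X,Y) = 12.9375 − (3.75)(3.4375) = 0.046875
Var(2X + Y) = (2)²·0.6875 + (1)²·3.62109375 + 2·(2)·(1)·0.046875 = 6.55859375

6.5586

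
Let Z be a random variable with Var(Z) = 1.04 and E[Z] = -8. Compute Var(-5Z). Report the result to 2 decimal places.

Var(-5Z) = (-5)²·Var(Z) = 25·1.04 = 26

26.00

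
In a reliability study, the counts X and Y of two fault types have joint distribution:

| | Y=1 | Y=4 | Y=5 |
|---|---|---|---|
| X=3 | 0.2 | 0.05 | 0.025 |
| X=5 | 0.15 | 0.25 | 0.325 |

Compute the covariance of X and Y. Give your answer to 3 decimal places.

0.765

E[X] = 4.45,  E[Y] = 3.3
E[XY] = 15.45
Cov(X,Y) = E[XY] − E[X]E[Y] = 15.45 − (4.45)(3.3) = 0.765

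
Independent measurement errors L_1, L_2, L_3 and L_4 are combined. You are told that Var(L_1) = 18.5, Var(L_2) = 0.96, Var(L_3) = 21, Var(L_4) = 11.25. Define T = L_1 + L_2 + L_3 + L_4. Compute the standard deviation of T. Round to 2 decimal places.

By independence, Var(T) = (1)²Var(L_1) + (1)²Var(L_2) + (1)²Var(L_3) + (1)²Var(L_4)
= (1)²·18.5 + (1)²·0.96 + (1)²·21 + (1)²·11.25 = 51.71
SD(T) = √51.71 ≈ 7.19

7.19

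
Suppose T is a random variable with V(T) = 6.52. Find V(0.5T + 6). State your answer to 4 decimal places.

1.6300

V(0.5T + 6) = (0.5)²·V(T) = 0.25·6.52 = 1.63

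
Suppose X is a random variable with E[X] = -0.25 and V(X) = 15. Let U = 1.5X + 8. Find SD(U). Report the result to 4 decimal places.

V(1.5X + 8) = (1.5)²·15 = 33.75
SD(U) = √33.75 ≈ 5.8095

5.8095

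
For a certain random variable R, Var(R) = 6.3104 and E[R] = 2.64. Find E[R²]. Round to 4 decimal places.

E[R²] = Var(R) + (E[R])² = 6.3104 + (2.64)² = 13.28

13.2800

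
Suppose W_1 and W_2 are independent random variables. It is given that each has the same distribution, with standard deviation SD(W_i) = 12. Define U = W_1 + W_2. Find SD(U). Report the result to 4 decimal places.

16.9706

V(W_i) = (12)² = 144
By independence, V(U) = (1)²V(W_1) + (1)²V(W_2)
= (1)²·144 + (1)²·144 = 288
SD(U) = √288 ≈ 16.9706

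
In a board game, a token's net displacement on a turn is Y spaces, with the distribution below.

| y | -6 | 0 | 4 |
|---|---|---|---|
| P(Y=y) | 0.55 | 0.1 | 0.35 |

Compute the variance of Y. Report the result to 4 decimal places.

E[Y] = (-6)(0.55) + (0)(0.1) + (4)(0.35) = -1.9
E[Y²] = (-6)²(0.55) + (0)²(0.1) + (4)²(0.35) = 25.4
V(Y) = E[Y²] − (E[Y])² = 25.4 − (-1.9)² = 21.79

21.7900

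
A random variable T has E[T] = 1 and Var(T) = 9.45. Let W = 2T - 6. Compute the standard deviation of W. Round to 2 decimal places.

Var(2T - 6) = (2)²·9.45 = 37.8
SD(W) = √37.8 ≈ 6.15

6.15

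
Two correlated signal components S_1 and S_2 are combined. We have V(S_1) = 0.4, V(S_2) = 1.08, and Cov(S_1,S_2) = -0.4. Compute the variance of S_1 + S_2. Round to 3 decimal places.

0.680

V(S_1 + S_2) = (1)²·V(S_1) + (1)²·V(S_2) + 2·(1)·(1)·Cov(S_1,S_2)
= 1·0.4 + 1·1.08 + 2·-0.4 = 0.68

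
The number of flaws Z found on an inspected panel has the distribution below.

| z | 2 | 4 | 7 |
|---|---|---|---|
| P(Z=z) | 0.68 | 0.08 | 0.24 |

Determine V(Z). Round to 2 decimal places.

E[Z] = (2)(0.68) + (4)(0.08) + (7)(0.24) = 3.36
E[Z²] = (2)²(0.68) + (4)²(0.08) + (7)²(0.24) = 15.76
V(Z) = E[Z²] − (E[Z])² = 15.76 − (3.36)² = 4.4704

4.47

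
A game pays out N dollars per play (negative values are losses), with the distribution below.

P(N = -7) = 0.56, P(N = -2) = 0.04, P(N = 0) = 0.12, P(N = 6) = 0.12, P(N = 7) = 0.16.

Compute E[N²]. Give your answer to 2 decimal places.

E[N²] = (-7)²(0.56) + (-2)²(0.04) + (0)²(0.12) + (6)²(0.12) + (7)²(0.16) = 39.76

39.76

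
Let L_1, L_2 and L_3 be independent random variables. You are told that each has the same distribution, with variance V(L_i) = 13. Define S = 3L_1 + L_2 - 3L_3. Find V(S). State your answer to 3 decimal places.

By independence, V(S) = (3)²V(L_1) + (1)²V(L_2) + (-3)²V(L_3)
= (3)²·13 + (1)²·13 + (-3)²·13 = 247

247.000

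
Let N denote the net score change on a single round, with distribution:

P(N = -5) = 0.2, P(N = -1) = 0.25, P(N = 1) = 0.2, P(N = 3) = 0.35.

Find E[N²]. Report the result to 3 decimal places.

8.600

E[N²] = (-5)²(0.2) + (-1)²(0.25) + (1)²(0.2) + (3)²(0.35) = 8.6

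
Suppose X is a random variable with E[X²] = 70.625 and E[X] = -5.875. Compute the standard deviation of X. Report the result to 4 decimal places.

6.0091

Var(X) = 70.625 − (-5.875)² = 36.109375
σ(X) = √36.109375 ≈ 6.0091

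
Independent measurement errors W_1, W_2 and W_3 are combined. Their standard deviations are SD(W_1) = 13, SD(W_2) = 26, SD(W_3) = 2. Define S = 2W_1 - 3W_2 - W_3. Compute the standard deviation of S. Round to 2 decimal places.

var(W_1) = 169, var(W_2) = 676, var(W_3) = 4
By independence, var(S) = (2)²var(W_1) + (-3)²var(W_2) + (-1)²var(W_3)
= (2)²·169 + (-3)²·676 + (-1)²·4 = 6764
SD(S) = √6764 ≈ 82.24

82.24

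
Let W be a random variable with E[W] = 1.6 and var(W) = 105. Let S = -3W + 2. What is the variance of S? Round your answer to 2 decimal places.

var(-3W + 2) = (-3)²·var(W) = 9·105 = 945

945.00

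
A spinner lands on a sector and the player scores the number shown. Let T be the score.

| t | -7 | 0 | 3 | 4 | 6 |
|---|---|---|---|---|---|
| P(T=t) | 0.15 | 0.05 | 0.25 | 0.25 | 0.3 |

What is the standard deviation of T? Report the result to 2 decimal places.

4.26

E[T] = (-7)(0.15) + (0)(0.05) + (3)(0.25) + (4)(0.25) + (6)(0.3) = 2.5
E[T²] = (-7)²(0.15) + (0)²(0.05) + (3)²(0.25) + (4)²(0.25) + (6)²(0.3) = 24.4
var(T) = E[T²] − (E[T])² = 24.4 − (2.5)² = 18.15
σ(T) = √18.15 ≈ 4.26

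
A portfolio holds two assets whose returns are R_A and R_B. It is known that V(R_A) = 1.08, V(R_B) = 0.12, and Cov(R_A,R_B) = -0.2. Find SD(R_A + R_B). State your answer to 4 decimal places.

0.8944

V(R_A + R_B) = (1)²·V(R_A) + (1)²·V(R_B) + 2·(1)·(1)·Cov(R_A,R_B)
= 1·1.08 + 1·0.12 + 2·-0.2 = 0.8
SD(R_A + R_B) = √0.8 ≈ 0.8944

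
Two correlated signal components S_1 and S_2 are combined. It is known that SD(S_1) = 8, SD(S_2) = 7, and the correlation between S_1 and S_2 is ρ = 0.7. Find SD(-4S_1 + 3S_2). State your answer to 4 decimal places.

22.8954

var(S_1) = (8)² = 64;  var(S_2) = (7)² = 49
Cov(S_1,S_2) = ρ·SD(S_1)·SD(S_2) = 0.7·8·7 = 39.2
var(-4S_1 + 3S_2) = (-4)²·var(S_1) + (3)²·var(S_2) + 2·(-4)·(3)·Cov(S_1,S_2)
= 16·64 + 9·49 + -24·39.2 = 524.2
SD(-4S_1 + 3S_2) = √524.2 ≈ 22.8954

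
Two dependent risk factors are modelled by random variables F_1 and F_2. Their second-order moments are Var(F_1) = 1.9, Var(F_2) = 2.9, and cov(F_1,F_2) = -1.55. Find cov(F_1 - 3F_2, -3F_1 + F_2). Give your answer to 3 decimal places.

cov(F_1 - 3F_2, -3F_1 + F_2) = (1)(-3)Var(F_1) + (-3)(1)Var(F_2) + [(1)(1) + (-3)(-3)]cov(F_1,F_2)
= -3·1.9 + -3·2.9 + 10·-1.55 = -29.9

-29.900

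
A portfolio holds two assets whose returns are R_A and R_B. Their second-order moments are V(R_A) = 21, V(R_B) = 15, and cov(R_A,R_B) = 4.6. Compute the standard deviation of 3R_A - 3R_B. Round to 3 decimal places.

V(3R_A - 3R_B) = (3)²·V(R_A) + (-3)²·V(R_B) + 2·(3)·(-3)·cov(R_A,R_B)
= 9·21 + 9·15 + -18·4.6 = 241.2
σ(3R_A - 3R_B) = √241.2 ≈ 15.531

15.531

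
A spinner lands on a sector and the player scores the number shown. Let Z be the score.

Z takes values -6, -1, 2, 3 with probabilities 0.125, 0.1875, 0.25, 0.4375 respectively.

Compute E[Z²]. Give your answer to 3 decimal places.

9.625

E[Z²] = (-6)²(0.125) + (-1)²(0.1875) + (2)²(0.25) + (3)²(0.4375) = 9.625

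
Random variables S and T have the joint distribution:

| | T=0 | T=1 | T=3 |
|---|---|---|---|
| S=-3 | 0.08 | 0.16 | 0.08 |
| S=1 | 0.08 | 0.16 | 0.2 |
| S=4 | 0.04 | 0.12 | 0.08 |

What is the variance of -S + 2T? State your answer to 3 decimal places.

11.120

E[S] = 0.44,  E[T] = 1.52,  E[ST] = 1
V(S) = 7.16 − (0.44)² = 6.9664;  V(T) = 3.68 − (1.52)² = 1.3696
Cov(S,T) = 1 − (0.44)(1.52) = 0.3312
V(-S + 2T) = (-1)²·6.9664 + (2)²·1.3696 + 2·(-1)·(2)·0.3312 = 11.12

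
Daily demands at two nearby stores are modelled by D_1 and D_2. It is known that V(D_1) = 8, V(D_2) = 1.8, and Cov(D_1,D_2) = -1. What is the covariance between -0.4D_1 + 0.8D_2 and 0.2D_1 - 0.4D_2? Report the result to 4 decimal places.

-1.5360

Cov(-0.4D_1 + 0.8D_2, 0.2D_1 - 0.4D_2) = (-0.4)(0.2)V(D_1) + (0.8)(-0.4)V(D_2) + [(-0.4)(-0.4) + (0.8)(0.2)]Cov(D_1,D_2)
= -0.08·8 + -0.32·1.8 + 0.32·-1 = -1.536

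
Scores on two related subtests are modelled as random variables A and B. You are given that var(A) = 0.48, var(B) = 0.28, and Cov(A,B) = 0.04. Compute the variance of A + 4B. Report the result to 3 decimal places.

var(A + 4B) = (1)²·var(A) + (4)²·var(B) + 2·(1)·(4)·Cov(A,B)
= 1·0.48 + 16·0.28 + 8·0.04 = 5.28

5.280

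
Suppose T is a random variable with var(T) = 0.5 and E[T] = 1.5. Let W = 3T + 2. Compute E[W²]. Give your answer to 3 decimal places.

E[3T + 2] = 3·1.5 + 2 = 6.5
var(3T + 2) = (3)²·0.5 = 4.5
E[W²] = var(W) + (E[W])² = 4.5 + (6.5)² = 46.75

46.750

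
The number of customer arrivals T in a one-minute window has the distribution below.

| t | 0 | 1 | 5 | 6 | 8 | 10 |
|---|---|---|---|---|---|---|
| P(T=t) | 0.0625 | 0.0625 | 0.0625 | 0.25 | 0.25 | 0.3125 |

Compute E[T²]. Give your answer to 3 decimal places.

E[T²] = (0)²(0.0625) + (1)²(0.0625) + (5)²(0.0625) + (6)²(0.25) + (8)²(0.25) + (10)²(0.3125) = 57.875

57.875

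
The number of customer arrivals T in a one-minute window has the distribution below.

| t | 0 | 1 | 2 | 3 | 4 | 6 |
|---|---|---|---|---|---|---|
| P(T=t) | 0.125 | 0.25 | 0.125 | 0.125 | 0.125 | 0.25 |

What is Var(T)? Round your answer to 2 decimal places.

E[T] = (0)(0.125) + (1)(0.25) + (2)(0.125) + (3)(0.125) + (4)(0.125) + (6)(0.25) = 2.875
E[T²] = (0)²(0.125) + (1)²(0.25) + (2)²(0.125) + (3)²(0.125) + (4)²(0.125) + (6)²(0.25) = 12.875
Var(T) = E[T²] − (E[T])² = 12.875 − (2.875)² = 4.609375

4.61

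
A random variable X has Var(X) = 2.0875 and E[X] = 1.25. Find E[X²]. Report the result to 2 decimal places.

E[X²] = Var(X) + (E[X])² = 2.0875 + (1.25)² = 3.65

3.65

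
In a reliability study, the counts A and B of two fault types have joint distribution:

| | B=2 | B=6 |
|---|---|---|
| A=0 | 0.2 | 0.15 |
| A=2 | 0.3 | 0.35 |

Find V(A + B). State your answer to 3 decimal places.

E[A] = 1.3,  E[B] = 4,  E[AB] = 5.4
V(A) = 2.6 − (1.3)² = 0.91;  V(B) = 20 − (4)² = 4
Cov(A,B) = 5.4 − (1.3)(4) = 0.2
V(A + B) = (1)²·0.91 + (1)²·4 + 2·(1)·(1)·0.2 = 5.31

5.310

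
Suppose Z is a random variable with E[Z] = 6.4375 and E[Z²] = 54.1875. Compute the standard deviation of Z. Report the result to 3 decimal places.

3.570

Var(Z) = 54.1875 − (6.4375)² = 12.74609375
σ(Z) = √12.74609375 ≈ 3.570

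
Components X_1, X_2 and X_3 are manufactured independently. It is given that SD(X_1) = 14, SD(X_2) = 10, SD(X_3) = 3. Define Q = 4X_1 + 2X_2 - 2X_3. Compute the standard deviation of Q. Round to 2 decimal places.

Var(X_1) = 196, Var(X_2) = 100, Var(X_3) = 9
By independence, Var(Q) = (4)²Var(X_1) + (2)²Var(X_2) + (-2)²Var(X_3)
= (4)²·196 + (2)²·100 + (-2)²·9 = 3572
SD(Q) = √3572 ≈ 59.77

59.77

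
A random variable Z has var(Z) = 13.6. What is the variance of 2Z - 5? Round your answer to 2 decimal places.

54.40

var(2Z - 5) = (2)²·var(Z) = 4·13.6 = 54.4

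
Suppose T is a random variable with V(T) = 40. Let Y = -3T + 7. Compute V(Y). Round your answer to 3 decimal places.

V(-3T + 7) = (-3)²·V(T) = 9·40 = 360

360.000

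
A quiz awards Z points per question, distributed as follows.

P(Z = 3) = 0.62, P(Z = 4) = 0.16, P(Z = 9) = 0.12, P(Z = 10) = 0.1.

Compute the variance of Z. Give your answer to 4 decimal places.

6.8836

E[Z] = (3)(0.62) + (4)(0.16) + (9)(0.12) + (10)(0.1) = 4.58
E[Z²] = (3)²(0.62) + (4)²(0.16) + (9)²(0.12) + (10)²(0.1) = 27.86
V(Z) = E[Z²] − (E[Z])² = 27.86 − (4.58)² = 6.8836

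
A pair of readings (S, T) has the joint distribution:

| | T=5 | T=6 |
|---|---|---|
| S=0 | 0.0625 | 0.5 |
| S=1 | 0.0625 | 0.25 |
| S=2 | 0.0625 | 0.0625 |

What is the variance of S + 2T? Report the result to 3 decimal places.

E[S] = 0.5625,  E[T] = 5.8125,  E[ST] = 3.1875
Var(S) = 0.8125 − (0.5625)² = 0.49609375;  Var(T) = 33.9375 − (5.8125)² = 0.15234375
Cov(S,T) = 3.1875 − (0.5625)(5.8125) = -0.08203125
Var(S + 2T) = (1)²·0.49609375 + (2)²·0.15234375 + 2·(1)·(2)·-0.08203125 = 0.77734375

0.777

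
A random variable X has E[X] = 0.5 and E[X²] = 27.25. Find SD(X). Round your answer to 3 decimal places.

var(X) = 27.25 − (0.5)² = 27
SD(X) = √27 ≈ 5.196

5.196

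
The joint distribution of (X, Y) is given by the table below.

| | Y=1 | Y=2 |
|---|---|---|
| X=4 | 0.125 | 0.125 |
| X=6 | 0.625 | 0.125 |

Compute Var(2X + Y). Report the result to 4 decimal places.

2.6875

E[X] = 5.5,  E[Y] = 1.25,  E[XY] = 6.75
Var(X) = 31 − (5.5)² = 0.75;  Var(Y) = 1.75 − (1.25)² = 0.1875
Cov(X,Y) = 6.75 − (5.5)(1.25) = -0.125
Var(2X + Y) = (2)²·0.75 + (1)²·0.1875 + 2·(2)·(1)·-0.125 = 2.6875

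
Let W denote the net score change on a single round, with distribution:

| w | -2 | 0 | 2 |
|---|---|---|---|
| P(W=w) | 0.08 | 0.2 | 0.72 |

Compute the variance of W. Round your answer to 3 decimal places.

1.562

E[W] = (-2)(0.08) + (0)(0.2) + (2)(0.72) = 1.28
E[W²] = (-2)²(0.08) + (0)²(0.2) + (2)²(0.72) = 3.2
V(W) = E[W²] − (E[W])² = 3.2 − (1.28)² = 1.5616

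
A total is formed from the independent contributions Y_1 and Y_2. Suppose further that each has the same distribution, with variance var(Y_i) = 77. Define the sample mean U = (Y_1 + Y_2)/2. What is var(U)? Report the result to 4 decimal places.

38.5000

By independence, var(U) = (0.5)²var(Y_1) + (0.5)²var(Y_2)
= (0.5)²·77 + (0.5)²·77 = 38.5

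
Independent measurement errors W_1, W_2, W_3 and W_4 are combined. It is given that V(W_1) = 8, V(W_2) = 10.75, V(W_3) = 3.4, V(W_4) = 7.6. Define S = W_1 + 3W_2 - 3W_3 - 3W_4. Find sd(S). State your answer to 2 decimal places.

By independence, V(S) = (1)²V(W_1) + (3)²V(W_2) + (-3)²V(W_3) + (-3)²V(W_4)
= (1)²·8 + (3)²·10.75 + (-3)²·3.4 + (-3)²·7.6 = 203.75
sd(S) = √203.75 ≈ 14.27

14.27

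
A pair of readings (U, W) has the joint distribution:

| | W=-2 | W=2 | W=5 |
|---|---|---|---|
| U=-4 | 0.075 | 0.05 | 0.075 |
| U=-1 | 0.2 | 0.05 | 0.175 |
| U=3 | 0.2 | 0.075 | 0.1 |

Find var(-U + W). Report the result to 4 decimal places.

19.0375

E[U] = -0.1,  E[W] = 1.15,  E[UW] = -1.125
var(U) = 7 − (-0.1)² = 6.99;  var(W) = 11.35 − (1.15)² = 10.0275
Cov(U,W) = -1.125 − (-0.1)(1.15) = -1.01
var(-U + W) = (-1)²·6.99 + (1)²·10.0275 + 2·(-1)·(1)·-1.01 = 19.0375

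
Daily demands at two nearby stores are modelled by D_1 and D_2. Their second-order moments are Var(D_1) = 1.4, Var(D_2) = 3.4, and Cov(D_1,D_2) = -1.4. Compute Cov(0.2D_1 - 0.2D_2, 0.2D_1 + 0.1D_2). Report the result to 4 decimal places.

Cov(0.2D_1 - 0.2D_2, 0.2D_1 + 0.1D_2) = (0.2)(0.2)Var(D_1) + (-0.2)(0.1)Var(D_2) + [(0.2)(0.1) + (-0.2)(0.2)]Cov(D_1,D_2)
= 0.04·1.4 + -0.02·3.4 + -0.02·-1.4 = 0.016

0.0160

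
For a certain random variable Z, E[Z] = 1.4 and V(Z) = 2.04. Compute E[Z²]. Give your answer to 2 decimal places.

4.00

E[Z²] = V(Z) + (E[Z])² = 2.04 + (1.4)² = 4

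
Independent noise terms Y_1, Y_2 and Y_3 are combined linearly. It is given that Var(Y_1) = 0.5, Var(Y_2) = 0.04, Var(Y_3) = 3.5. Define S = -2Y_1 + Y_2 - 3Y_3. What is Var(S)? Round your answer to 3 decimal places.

33.540

By independence, Var(S) = (-2)²Var(Y_1) + (1)²Var(Y_2) + (-3)²Var(Y_3)
= (-2)²·0.5 + (1)²·0.04 + (-3)²·3.5 = 33.54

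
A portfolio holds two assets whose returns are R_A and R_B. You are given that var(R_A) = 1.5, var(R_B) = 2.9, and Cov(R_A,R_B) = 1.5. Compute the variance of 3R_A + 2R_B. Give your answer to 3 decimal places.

43.100

var(3R_A + 2R_B) = (3)²·var(R_A) + (2)²·var(R_B) + 2·(3)·(2)·Cov(R_A,R_B)
= 9·1.5 + 4·2.9 + 12·1.5 = 43.1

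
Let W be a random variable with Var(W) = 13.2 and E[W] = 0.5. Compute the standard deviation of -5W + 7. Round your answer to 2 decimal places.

18.17

Var(-5W + 7) = (-5)²·13.2 = 330
SD(-5W + 7) = √330 ≈ 18.17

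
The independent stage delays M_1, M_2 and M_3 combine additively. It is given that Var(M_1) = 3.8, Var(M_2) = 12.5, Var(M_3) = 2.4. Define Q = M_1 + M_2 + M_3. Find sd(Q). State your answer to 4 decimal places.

By independence, Var(Q) = (1)²Var(M_1) + (1)²Var(M_2) + (1)²Var(M_3)
= (1)²·3.8 + (1)²·12.5 + (1)²·2.4 = 18.7
sd(Q) = √18.7 ≈ 4.3243

4.3243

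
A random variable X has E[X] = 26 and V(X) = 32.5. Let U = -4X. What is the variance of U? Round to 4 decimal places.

V(-4X) = (-4)²·V(X) = 16·32.5 = 520

520.0000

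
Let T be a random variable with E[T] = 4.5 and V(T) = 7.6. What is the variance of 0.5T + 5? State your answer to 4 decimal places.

V(0.5T + 5) = (0.5)²·V(T) = 0.25·7.6 = 1.9

1.9000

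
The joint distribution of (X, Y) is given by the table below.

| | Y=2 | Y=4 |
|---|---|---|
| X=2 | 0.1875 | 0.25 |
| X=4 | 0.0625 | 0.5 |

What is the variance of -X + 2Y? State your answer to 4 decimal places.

E[X] = 3.125,  E[Y] = 3.5,  E[XY] = 11.25
var(X) = 10.75 − (3.125)² = 0.984375;  var(Y) = 13 − (3.5)² = 0.75
Cov(X,Y) = 11.25 − (3.125)(3.5) = 0.3125
var(-X + 2Y) = (-1)²·0.984375 + (2)²·0.75 + 2·(-1)·(2)·0.3125 = 2.734375

2.7344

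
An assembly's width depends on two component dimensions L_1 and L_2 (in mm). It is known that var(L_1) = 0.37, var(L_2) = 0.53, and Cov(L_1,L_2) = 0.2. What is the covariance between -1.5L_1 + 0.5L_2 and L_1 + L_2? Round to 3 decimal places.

Cov(-1.5L_1 + 0.5L_2, L_1 + L_2) = (-1.5)(1)var(L_1) + (0.5)(1)var(L_2) + [(-1.5)(1) + (0.5)(1)]Cov(L_1,L_2)
= -1.5·0.37 + 0.5·0.53 + -1·0.2 = -0.49

-0.490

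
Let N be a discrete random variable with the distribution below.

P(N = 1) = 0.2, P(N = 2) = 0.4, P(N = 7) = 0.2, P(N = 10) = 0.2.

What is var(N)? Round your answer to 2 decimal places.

12.24

E[N] = (1)(0.2) + (2)(0.4) + (7)(0.2) + (10)(0.2) = 4.4
E[N²] = (1)²(0.2) + (2)²(0.4) + (7)²(0.2) + (10)²(0.2) = 31.6
var(N) = E[N²] − (E[N])² = 31.6 − (4.4)² = 12.24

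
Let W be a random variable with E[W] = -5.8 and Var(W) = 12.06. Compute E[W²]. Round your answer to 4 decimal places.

E[W²] = Var(W) + (E[W])² = 12.06 + (-5.8)² = 45.7

45.7000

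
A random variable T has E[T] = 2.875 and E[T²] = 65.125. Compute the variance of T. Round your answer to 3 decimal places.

Var(T) = 65.125 − (2.875)² = 56.859375

56.859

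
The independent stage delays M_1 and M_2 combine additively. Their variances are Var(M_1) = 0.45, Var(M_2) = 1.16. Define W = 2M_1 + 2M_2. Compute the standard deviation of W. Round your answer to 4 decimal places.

By independence, Var(W) = (2)²Var(M_1) + (2)²Var(M_2)
= (2)²·0.45 + (2)²·1.16 = 6.44
σ(W) = √6.44 ≈ 2.5377

2.5377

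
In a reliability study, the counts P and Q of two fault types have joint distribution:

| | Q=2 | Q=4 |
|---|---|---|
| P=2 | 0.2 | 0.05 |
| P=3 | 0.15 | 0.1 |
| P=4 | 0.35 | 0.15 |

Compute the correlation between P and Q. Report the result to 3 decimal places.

0.066

E[P] = 3.25,  E[Q] = 2.6
E[PQ] = 8.5
cov(P,Q) = E[PQ] − E[P]E[Q] = 8.5 − (3.25)(2.6) = 0.05
Var(P) = 0.6875,  Var(Q) = 0.84
ρ = 0.05 / √(0.6875·0.84) ≈ 0.066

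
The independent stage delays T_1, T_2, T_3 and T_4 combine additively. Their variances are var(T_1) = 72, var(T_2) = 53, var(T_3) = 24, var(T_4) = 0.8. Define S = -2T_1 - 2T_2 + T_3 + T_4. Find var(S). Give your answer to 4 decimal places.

By independence, var(S) = (-2)²var(T_1) + (-2)²var(T_2) + (1)²var(T_3) + (1)²var(T_4)
= (-2)²·72 + (-2)²·53 + (1)²·24 + (1)²·0.8 = 524.8

524.8000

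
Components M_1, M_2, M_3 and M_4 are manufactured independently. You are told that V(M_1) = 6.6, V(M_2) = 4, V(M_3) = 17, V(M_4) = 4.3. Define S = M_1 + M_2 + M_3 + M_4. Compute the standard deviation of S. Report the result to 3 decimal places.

By independence, V(S) = (1)²V(M_1) + (1)²V(M_2) + (1)²V(M_3) + (1)²V(M_4)
= (1)²·6.6 + (1)²·4 + (1)²·17 + (1)²·4.3 = 31.9
sd(S) = √31.9 ≈ 5.648

5.648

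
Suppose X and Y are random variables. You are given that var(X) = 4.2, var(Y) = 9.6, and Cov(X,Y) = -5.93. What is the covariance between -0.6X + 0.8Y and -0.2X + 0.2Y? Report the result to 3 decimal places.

Cov(-0.6X + 0.8Y, -0.2X + 0.2Y) = (-0.6)(-0.2)var(X) + (0.8)(0.2)var(Y) + [(-0.6)(0.2) + (0.8)(-0.2)]Cov(X,Y)
= 0.12·4.2 + 0.16·9.6 + -0.28·-5.93 = 3.7004

3.700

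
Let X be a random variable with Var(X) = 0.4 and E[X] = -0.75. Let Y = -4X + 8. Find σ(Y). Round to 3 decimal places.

Var(-4X + 8) = (-4)²·0.4 = 6.4
σ(Y) = √6.4 ≈ 2.530

2.530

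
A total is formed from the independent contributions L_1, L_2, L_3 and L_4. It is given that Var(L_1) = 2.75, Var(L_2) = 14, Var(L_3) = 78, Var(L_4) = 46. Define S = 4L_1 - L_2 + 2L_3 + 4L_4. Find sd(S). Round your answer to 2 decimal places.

33.26

By independence, Var(S) = (4)²Var(L_1) + (-1)²Var(L_2) + (2)²Var(L_3) + (4)²Var(L_4)
= (4)²·2.75 + (-1)²·14 + (2)²·78 + (4)²·46 = 1106
sd(S) = √1106 ≈ 33.26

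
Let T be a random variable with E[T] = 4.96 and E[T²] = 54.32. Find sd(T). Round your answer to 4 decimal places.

5.4515

Var(T) = 54.32 − (4.96)² = 29.7184
sd(T) = √29.7184 ≈ 5.4515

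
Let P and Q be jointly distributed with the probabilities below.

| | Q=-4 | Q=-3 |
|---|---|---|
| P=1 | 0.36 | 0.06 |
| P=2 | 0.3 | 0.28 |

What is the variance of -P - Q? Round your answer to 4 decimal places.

E[P] = 1.58,  E[Q] = -3.66,  E[PQ] = -5.7
Var(P) = 2.74 − (1.58)² = 0.2436;  Var(Q) = 13.62 − (-3.66)² = 0.2244
Cov(P,Q) = -5.7 − (1.58)(-3.66) = 0.0828
Var(-P - Q) = (-1)²·0.2436 + (-1)²·0.2244 + 2·(-1)·(-1)·0.0828 = 0.6336

0.6336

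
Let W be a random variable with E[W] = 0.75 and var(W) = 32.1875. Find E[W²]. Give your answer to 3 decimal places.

32.750

E[W²] = var(W) + (E[W])² = 32.1875 + (0.75)² = 32.75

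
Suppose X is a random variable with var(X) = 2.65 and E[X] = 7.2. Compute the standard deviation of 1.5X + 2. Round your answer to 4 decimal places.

var(1.5X + 2) = (1.5)²·2.65 = 5.9625
σ(1.5X + 2) = √5.9625 ≈ 2.4418

2.4418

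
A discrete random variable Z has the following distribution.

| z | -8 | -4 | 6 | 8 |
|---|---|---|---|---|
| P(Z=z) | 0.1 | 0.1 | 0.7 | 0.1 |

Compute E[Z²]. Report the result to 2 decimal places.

E[Z²] = (-8)²(0.1) + (-4)²(0.1) + (6)²(0.7) + (8)²(0.1) = 39.6

39.60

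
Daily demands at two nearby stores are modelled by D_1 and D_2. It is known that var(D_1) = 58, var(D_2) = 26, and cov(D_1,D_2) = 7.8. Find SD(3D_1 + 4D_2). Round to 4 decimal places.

var(3D_1 + 4D_2) = (3)²·var(D_1) + (4)²·var(D_2) + 2·(3)·(4)·cov(D_1,D_2)
= 9·58 + 16·26 + 24·7.8 = 1125.2
SD(3D_1 + 4D_2) = √1125.2 ≈ 33.5440

33.5440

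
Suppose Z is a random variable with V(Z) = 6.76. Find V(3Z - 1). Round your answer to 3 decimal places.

60.840

V(3Z - 1) = (3)²·V(Z) = 9·6.76 = 60.84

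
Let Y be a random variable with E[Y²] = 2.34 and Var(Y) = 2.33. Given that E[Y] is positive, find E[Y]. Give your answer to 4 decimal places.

0.1000

(E[Y])² = E[Y²] − Var(Y) = 2.34 − 2.33 = 0.01
E[Y] = √0.01 = 0.1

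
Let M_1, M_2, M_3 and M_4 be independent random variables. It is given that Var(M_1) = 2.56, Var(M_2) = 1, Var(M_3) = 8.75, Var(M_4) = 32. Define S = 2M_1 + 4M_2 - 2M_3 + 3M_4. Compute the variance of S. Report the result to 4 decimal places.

By independence, Var(S) = (2)²Var(M_1) + (4)²Var(M_2) + (-2)²Var(M_3) + (3)²Var(M_4)
= (2)²·2.56 + (4)²·1 + (-2)²·8.75 + (3)²·32 = 349.24

349.2400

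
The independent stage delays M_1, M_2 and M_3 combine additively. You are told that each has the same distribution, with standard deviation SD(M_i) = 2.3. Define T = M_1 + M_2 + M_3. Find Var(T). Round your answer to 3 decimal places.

15.870

Var(M_i) = (2.3)² = 5.29
By independence, Var(T) = (1)²Var(M_1) + (1)²Var(M_2) + (1)²Var(M_3)
= (1)²·5.29 + (1)²·5.29 + (1)²·5.29 = 15.87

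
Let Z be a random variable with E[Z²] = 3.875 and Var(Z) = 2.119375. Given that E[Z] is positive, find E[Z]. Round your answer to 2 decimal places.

1.33

(E[Z])² = E[Z²] − Var(Z) = 3.875 − 2.119375 = 1.755625
E[Z] = √1.755625 = 1.325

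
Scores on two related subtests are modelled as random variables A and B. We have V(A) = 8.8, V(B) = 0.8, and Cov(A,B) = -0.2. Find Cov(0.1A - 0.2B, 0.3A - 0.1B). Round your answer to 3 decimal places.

0.294

Cov(0.1A - 0.2B, 0.3A - 0.1B) = (0.1)(0.3)V(A) + (-0.2)(-0.1)V(B) + [(0.1)(-0.1) + (-0.2)(0.3)]Cov(A,B)
= 0.03·8.8 + 0.02·0.8 + -0.07·-0.2 = 0.294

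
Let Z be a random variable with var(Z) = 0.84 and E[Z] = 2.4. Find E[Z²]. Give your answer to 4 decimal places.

E[Z²] = var(Z) + (E[Z])² = 0.84 + (2.4)² = 6.6

6.6000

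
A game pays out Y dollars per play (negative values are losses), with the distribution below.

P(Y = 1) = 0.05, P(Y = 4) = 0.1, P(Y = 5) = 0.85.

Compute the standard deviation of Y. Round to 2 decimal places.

0.90

E[Y] = (1)(0.05) + (4)(0.1) + (5)(0.85) = 4.7
E[Y²] = (1)²(0.05) + (4)²(0.1) + (5)²(0.85) = 22.9
V(Y) = E[Y²] − (E[Y])² = 22.9 − (4.7)² = 0.81
SD(Y) = √0.81 ≈ 0.90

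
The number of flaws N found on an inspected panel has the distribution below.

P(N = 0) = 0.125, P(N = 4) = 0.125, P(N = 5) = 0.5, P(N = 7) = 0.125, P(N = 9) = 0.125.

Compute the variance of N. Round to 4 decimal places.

5.7500

E[N] = (0)(0.125) + (4)(0.125) + (5)(0.5) + (7)(0.125) + (9)(0.125) = 5
E[N²] = (0)²(0.125) + (4)²(0.125) + (5)²(0.5) + (7)²(0.125) + (9)²(0.125) = 30.75
Var(N) = E[N²] − (E[N])² = 30.75 − (5)² = 5.75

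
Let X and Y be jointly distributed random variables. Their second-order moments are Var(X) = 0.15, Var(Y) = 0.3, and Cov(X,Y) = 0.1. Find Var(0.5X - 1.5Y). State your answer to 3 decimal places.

0.563

Var(0.5X - 1.5Y) = (0.5)²·Var(X) + (-1.5)²·Var(Y) + 2·(0.5)·(-1.5)·Cov(X,Y)
= 0.25·0.15 + 2.25·0.3 + -1.5·0.1 = 0.5625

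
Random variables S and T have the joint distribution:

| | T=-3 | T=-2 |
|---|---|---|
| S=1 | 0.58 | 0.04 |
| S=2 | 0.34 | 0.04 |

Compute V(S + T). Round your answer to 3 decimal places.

0.328

E[S] = 1.38,  E[T] = -2.92,  E[ST] = -4.02
V(S) = 2.14 − (1.38)² = 0.2356;  V(T) = 8.6 − (-2.92)² = 0.0736
Cov(S,T) = -4.02 − (1.38)(-2.92) = 0.0096
V(S + T) = (1)²·0.2356 + (1)²·0.0736 + 2·(1)·(1)·0.0096 = 0.3284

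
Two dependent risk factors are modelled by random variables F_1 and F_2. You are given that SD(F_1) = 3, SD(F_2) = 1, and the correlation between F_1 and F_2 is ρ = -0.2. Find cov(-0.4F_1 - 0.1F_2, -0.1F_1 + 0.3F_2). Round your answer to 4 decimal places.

var(F_1) = (3)² = 9;  var(F_2) = (1)² = 1
cov(F_1,F_2) = ρ·SD(F_1)·SD(F_2) = -0.2·3·1 = -0.6
cov(-0.4F_1 - 0.1F_2, -0.1F_1 + 0.3F_2) = (-0.4)(-0.1)var(F_1) + (-0.1)(0.3)var(F_2) + [(-0.4)(0.3) + (-0.1)(-0.1)]cov(F_1,F_2)
= 0.04·9 + -0.03·1 + -0.11·-0.6 = 0.396

0.3960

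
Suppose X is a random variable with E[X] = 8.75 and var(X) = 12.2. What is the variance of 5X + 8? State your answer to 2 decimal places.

var(5X + 8) = (5)²·var(X) = 25·12.2 = 305

305.00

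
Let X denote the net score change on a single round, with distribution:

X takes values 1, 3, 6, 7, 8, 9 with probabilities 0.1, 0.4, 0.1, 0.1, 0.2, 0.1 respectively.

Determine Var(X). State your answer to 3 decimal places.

E[X] = (1)(0.1) + (3)(0.4) + (6)(0.1) + (7)(0.1) + (8)(0.2) + (9)(0.1) = 5.1
E[X²] = (1)²(0.1) + (3)²(0.4) + (6)²(0.1) + (7)²(0.1) + (8)²(0.2) + (9)²(0.1) = 33.1
Var(X) = E[X²] − (E[X])² = 33.1 − (5.1)² = 7.09

7.090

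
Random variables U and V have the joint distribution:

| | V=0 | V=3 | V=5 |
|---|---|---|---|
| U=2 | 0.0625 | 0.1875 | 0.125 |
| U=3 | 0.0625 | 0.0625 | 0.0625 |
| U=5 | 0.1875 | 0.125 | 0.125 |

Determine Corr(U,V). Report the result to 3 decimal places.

-0.195

E[U] = 3.5,  E[V] = 2.6875
E[UV] = 8.875
Cov(U,V) = E[UV] − E[U]E[V] = 8.875 − (3.5)(2.6875) = -0.53125
Var(U) = 1.875,  Var(V) = 3.96484375
ρ = -0.53125 / √(1.875·3.96484375) ≈ -0.195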